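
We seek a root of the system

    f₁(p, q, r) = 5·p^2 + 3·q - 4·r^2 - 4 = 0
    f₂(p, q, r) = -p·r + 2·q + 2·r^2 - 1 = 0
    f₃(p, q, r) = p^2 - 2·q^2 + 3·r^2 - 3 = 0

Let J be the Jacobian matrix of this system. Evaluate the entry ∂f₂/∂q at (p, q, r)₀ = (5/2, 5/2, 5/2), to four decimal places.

2.0000

∂f₂/∂q = 2.
At (5/2, 5/2, 5/2) this is 2.0000.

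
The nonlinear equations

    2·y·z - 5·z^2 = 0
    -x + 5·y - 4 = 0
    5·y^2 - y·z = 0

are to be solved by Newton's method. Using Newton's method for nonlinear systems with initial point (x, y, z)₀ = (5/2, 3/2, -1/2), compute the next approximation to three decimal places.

At (5/2, 3/2, -1/2): F = (-2.750, 1.000, 12.000).
Jacobian J = [[0, 2·z, 2·y - 10·z], [-1, 5, 0], [0, 10·y - z, -y]].
At the point, J = [[0.000, -1.000, 8.000], [-1.000, 5.000, 0.000], [0.000, 15.500, -1.500]] (det J = -122.500).
Solving J·Δ = −F gives Δ = (-2.750, -0.750, 0.250).
Then the next iterate is (x, y, z)₁ = (-0.250, 0.750, -0.250).

(-0.250, 0.750, -0.250)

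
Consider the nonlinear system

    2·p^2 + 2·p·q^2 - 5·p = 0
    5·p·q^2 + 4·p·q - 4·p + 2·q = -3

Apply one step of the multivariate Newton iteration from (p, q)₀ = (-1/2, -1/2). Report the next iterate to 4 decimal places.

(-0.2826, -1.8370)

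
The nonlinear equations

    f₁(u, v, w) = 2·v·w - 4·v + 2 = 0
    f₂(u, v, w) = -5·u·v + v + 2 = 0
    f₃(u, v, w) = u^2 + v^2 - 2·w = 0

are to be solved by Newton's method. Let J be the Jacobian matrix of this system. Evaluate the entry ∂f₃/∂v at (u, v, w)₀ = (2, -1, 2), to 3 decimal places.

-2.000

∂f₃/∂v = 2·v.
At (2, -1, 2) this is -2.000.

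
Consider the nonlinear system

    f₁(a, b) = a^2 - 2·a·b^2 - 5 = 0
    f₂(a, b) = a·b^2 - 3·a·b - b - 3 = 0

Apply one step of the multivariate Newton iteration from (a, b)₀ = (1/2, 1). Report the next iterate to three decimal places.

(-0.050, -1.600)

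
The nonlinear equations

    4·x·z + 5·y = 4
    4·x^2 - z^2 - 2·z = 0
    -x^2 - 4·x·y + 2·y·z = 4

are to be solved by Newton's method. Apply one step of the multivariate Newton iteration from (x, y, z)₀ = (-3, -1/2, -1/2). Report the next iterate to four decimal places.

At (-3, -1/2, -1/2): F = (-0.5000, 36.7500, -18.5000).
Jacobian J = [[4·z, 5, 4·x], [8·x, 0, -2·z - 2], [-2·x - 4·y, -4·x + 2·z, 2·y]].
At the point, J = [[-2.0000, 5.0000, -12.0000], [-24.0000, 0.0000, -1.0000], [8.0000, 11.0000, -1.0000]] (det J = 2986.0000).
Solving J·Δ = −F gives Δ = (1.5339, 0.5604, -0.0638).
Then the next iterate is (x, y, z)₁ = (-1.4661, 0.0604, -0.5638).

(-1.4661, 0.0604, -0.5638)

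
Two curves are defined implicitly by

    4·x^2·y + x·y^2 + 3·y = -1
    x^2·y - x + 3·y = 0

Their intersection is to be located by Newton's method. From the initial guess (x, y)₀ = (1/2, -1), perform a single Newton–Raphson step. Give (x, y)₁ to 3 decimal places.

(1.333, 0.667)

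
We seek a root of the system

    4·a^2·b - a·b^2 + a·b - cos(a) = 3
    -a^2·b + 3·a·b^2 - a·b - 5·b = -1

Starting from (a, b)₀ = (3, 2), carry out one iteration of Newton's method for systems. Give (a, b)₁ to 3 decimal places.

(1.781, 1.714)

At (3, 2): F = (63.98999, 3.000).
Jacobian J = [[8·a·b - b^2 + b + sin(a), 4·a^2 - 2·a·b + a], [-2·a·b + 3·b^2 - b, -a^2 + 6·a·b - a - 5]].
At the point, J = [[46.14112, 27.000], [-2.000, 19.000]] (det J = 930.68128).
Solving J·Δ = −F gives Δ = (-1.219, -0.286).
Then the next iterate is (a, b)₁ = (1.781, 1.714).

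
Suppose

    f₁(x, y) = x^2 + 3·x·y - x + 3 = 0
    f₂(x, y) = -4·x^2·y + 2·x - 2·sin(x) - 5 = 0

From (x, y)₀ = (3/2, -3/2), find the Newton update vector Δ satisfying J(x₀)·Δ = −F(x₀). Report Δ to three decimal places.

(-0.236, 0.536)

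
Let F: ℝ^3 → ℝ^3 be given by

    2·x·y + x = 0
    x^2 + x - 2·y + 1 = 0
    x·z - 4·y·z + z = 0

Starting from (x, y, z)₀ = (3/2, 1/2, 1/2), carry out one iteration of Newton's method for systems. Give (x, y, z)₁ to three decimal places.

At (3/2, 1/2, 1/2): F = (3.000, 3.750, 0.250).
Jacobian J = [[2·y + 1, 2·x, 0], [2·x + 1, -2, 0], [z, -4·z, x - 4·y + 1]].
At the point, J = [[2.000, 3.000, 0.000], [4.000, -2.000, 0.000], [0.500, -2.000, 0.500]] (det J = -8.000).
Solving J·Δ = −F gives Δ = (-1.078, -0.281, -0.547).
Then the next iterate is (x, y, z)₁ = (0.422, 0.219, -0.047).

(0.422, 0.219, -0.047)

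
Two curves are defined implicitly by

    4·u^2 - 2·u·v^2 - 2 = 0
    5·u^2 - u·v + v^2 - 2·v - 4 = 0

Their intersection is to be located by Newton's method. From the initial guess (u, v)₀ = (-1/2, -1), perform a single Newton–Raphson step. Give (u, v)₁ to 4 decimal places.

At (-1/2, -1): F = (0.0000, -0.2500).
Jacobian J = [[8·u - 2·v^2, -4·u·v], [10·u - v, -u + 2·v - 2]].
At the point, J = [[-6.0000, -2.0000], [-4.0000, -3.5000]] (det J = 13.0000).
Solving J·Δ = −F gives Δ = (0.0385, -0.1154).
Then the next iterate is (u, v)₁ = (-0.4615, -1.1154).

(-0.4615, -1.1154)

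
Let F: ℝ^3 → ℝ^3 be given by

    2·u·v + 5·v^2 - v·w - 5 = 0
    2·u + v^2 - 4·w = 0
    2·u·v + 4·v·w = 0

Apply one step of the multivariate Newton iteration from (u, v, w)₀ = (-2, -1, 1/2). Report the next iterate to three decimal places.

(-0.250, -0.958, 0.104)

At (-2, -1, 1/2): F = (4.500, -5.000, 2.000).
Jacobian J = [[2·v, 2·u + 10·v - w, -v], [2, 2·v, -4], [2·v, 2·u + 4·w, 4·v]].
At the point, J = [[-2.000, -14.500, 1.000], [2.000, -2.000, -4.000], [-2.000, -2.000, -4.000]] (det J = -240.000).
Solving J·Δ = −F gives Δ = (1.750, 0.042, -0.396).
Then the next iterate is (u, v, w)₁ = (-0.250, -0.958, 0.104).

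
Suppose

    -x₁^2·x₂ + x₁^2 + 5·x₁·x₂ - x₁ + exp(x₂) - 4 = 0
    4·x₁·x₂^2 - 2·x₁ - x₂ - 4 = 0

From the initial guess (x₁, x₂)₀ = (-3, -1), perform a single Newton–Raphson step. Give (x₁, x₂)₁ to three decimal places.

(-1.550, -0.735)

At (-3, -1): F = (32.36788, -9.000).
Jacobian J = [[-2·x₁·x₂ + 2·x₁ + 5·x₂ - 1, -x₁^2 + 5·x₁ + exp(x₂)], [4·x₂^2 - 2, 8·x₁·x₂ - 1]].
At the point, J = [[-18.000, -23.63212], [2.000, 23.000]] (det J = -366.73576).
Solving J·Δ = −F gives Δ = (1.450, 0.265).
Then the next iterate is (x₁, x₂)₁ = (-1.550, -0.735).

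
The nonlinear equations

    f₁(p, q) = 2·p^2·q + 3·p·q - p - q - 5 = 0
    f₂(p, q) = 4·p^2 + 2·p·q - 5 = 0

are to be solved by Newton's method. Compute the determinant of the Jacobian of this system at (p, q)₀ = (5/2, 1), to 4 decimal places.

-358.0000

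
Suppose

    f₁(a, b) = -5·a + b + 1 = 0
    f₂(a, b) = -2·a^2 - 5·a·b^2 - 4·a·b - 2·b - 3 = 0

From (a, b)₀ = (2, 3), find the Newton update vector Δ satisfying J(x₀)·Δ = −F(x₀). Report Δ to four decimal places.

At (2, 3): F = (-6.0000, -131.0000).
Jacobian J = [[-5, 1], [-4·a - 5·b^2 - 4·b, -10·a·b - 4·a - 2]].
At the point, J = [[-5.0000, 1.0000], [-65.0000, -70.0000]] (det J = 415.0000).
Solving J·Δ = −F gives Δ = (-1.3277, -0.6386).

(-1.3277, -0.6386)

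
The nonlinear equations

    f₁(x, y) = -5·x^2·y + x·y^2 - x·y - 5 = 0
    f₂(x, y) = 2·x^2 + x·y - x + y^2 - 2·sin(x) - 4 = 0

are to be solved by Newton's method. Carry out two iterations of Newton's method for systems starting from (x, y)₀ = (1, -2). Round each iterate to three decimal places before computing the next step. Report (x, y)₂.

At (1, -2): F = (11.000, -2.68294).
Jacobian J = [[-10·x·y + y^2 - y, -5·x^2 + 2·x·y - x], [4·x + y - 2·cos(x) - 1, x + 2·y]].
At the point, J = [[26.000, -10.000], [-0.08060, -3.000]] (det J = -78.80605).
Solving J·Δ = −F gives Δ = (-0.759, -0.874).
Then the next iterate is (x, y)₁ = (0.241, -2.874).
Round to (0.241, -2.874) and repeat: F = (-1.48211, 2.96506), J = [[18.06022, -1.91667], [-4.85220, -5.507]].
Δ = (0.127, 0.426), so (x, y)₂ = (0.368, -2.448).

(0.368, -2.448)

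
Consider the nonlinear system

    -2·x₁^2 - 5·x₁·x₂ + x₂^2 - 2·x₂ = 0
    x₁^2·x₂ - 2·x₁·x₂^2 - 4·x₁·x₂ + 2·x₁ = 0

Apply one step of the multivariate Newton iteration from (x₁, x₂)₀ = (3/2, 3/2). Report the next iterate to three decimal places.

At (3/2, 3/2): F = (-16.500, -9.375).
Jacobian J = [[-4·x₁ - 5·x₂, -5·x₁ + 2·x₂ - 2], [2·x₁·x₂ - 2·x₂^2 - 4·x₂ + 2, x₁^2 - 4·x₁·x₂ - 4·x₁]].
At the point, J = [[-13.500, -6.500], [-4.000, -12.750]] (det J = 146.125).
Solving J·Δ = −F gives Δ = (-1.023, -0.414).
Then the next iterate is (x₁, x₂)₁ = (0.477, 1.086).

(0.477, 1.086)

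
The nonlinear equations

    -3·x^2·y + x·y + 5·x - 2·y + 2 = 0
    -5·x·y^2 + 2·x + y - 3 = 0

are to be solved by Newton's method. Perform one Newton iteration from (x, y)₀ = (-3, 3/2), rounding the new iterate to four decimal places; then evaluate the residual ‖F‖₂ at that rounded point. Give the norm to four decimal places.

At (-3, 3/2): F = (-61.0000, 26.2500).
Jacobian J = [[-6·x·y + y + 5, -3·x^2 + x - 2], [-5·y^2 + 2, -10·x·y + 1]].
At the point, J = [[33.5000, -32.0000], [-9.2500, 46.0000]] (det J = 1245.0000).
Solving J·Δ = −F gives Δ = (1.5791, -0.2531).
Then the next iterate is (x, y)₁ = (-1.4209, 1.2469).
Re-evaluating at (-1.4209, 1.2469): F = (-16.922332, 6.450890), so ‖F‖₂ = 18.1102.

18.1102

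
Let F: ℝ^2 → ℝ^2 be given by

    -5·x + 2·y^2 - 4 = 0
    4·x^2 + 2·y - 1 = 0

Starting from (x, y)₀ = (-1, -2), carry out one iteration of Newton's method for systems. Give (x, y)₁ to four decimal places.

At (-1, -2): F = (9.0000, -1.0000).
Jacobian J = [[-5, 4·y], [8·x, 2]].
At the point, J = [[-5.0000, -8.0000], [-8.0000, 2.0000]] (det J = -74.0000).
Solving J·Δ = −F gives Δ = (0.1351, 1.0405).
Then the next iterate is (x, y)₁ = (-0.8649, -0.9595).

(-0.8649, -0.9595)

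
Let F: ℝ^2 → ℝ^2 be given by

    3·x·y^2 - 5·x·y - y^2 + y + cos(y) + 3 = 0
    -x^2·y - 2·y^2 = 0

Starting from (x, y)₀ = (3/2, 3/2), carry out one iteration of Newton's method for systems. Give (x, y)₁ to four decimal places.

At (3/2, 3/2): F = (1.195737, -7.8750).
Jacobian J = [[3·y^2 - 5·y, 6·x·y - 5·x - 2·y - sin(y) + 1], [-2·x·y, -x^2 - 4·y]].
At the point, J = [[-0.7500, 3.002505], [-4.5000, -8.2500]] (det J = 19.698773).
Solving J·Δ = −F gives Δ = (-0.6995, -0.5730).
Then the next iterate is (x, y)₁ = (0.8005, 0.9270).

(0.8005, 0.9270)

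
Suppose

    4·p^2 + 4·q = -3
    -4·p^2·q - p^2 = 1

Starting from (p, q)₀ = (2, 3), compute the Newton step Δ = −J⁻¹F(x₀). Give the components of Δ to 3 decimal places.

At (2, 3): F = (31.000, -53.000).
Jacobian J = [[8·p, 4], [-8·p·q - 2·p, -4·p^2]].
At the point, J = [[16.000, 4.000], [-52.000, -16.000]] (det J = -48.000).
Solving J·Δ = −F gives Δ = (-5.917, 15.917).

(-5.917, 15.917)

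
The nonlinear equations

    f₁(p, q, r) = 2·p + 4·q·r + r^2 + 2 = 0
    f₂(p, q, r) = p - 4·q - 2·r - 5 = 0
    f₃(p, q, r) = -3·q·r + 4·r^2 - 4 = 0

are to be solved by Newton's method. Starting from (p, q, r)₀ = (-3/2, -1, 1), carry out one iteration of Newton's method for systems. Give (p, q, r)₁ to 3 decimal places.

(0.841, -1.355, 0.630)

At (-3/2, -1, 1): F = (-4.000, -4.500, 3.000).
Jacobian J = [[2, 4·r, 4·q + 2·r], [1, -4, -2], [0, -3·r, -3·q + 8·r]].
At the point, J = [[2.000, 4.000, -2.000], [1.000, -4.000, -2.000], [0.000, -3.000, 11.000]] (det J = -138.000).
Solving J·Δ = −F gives Δ = (2.341, -0.355, -0.370).
Then the next iterate is (p, q, r)₁ = (0.841, -1.355, 0.630).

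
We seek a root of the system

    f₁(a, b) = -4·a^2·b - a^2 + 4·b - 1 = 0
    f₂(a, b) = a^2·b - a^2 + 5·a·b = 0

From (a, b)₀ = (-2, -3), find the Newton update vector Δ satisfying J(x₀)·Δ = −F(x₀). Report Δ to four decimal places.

(0.0652, 2.3442)

At (-2, -3): F = (31.0000, 14.0000).
Jacobian J = [[-8·a·b - 2·a, -4·a^2 + 4], [2·a·b - 2·a + 5·b, a^2 + 5·a]].
At the point, J = [[-44.0000, -12.0000], [1.0000, -6.0000]] (det J = 276.0000).
Solving J·Δ = −F gives Δ = (0.0652, 2.3442).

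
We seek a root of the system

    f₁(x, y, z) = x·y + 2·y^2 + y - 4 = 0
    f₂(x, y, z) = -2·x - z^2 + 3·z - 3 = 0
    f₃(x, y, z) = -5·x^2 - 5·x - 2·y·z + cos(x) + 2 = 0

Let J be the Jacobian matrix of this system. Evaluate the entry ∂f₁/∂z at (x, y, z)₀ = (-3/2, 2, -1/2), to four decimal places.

∂f₁/∂z = 0.
At (-3/2, 2, -1/2) this is 0.0000.

0.0000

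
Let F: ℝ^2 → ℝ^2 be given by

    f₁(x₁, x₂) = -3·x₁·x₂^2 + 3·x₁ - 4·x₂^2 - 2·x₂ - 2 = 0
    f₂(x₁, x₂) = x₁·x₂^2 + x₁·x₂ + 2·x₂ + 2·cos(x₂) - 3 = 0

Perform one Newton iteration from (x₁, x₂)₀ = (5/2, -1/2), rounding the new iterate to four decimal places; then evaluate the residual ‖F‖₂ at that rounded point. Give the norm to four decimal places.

At (5/2, -1/2): F = (3.6250, -2.869835).
Jacobian J = [[-3·x₂^2 + 3, -6·x₁·x₂ - 8·x₂ - 2], [x₂^2 + x₂, 2·x₁·x₂ + x₁ - 2·sin(x₂) + 2]].
At the point, J = [[2.2500, 9.5000], [-0.2500, 2.958851]] (det J = 9.032415).
Solving J·Δ = −F gives Δ = (-4.2059, 0.6146).
Then the next iterate is (x₁, x₂)₁ = (-1.7059, 0.1146).
Re-evaluating at (-1.7059, 0.1146): F = (-7.332221, -1.001819), so ‖F‖₂ = 7.4003.

7.4003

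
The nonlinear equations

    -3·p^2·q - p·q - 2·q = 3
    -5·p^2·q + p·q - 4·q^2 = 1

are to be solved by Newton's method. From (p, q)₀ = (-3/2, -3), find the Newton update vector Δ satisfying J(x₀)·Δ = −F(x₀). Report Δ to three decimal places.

At (-3/2, -3): F = (18.750, 1.250).
Jacobian J = [[-6·p·q - q, -3·p^2 - p - 2], [-10·p·q + q, -5·p^2 + p - 8·q]].
At the point, J = [[-24.000, -7.250], [-48.000, 11.250]] (det J = -618.000).
Solving J·Δ = −F gives Δ = (0.356, 1.408).

(0.356, 1.408)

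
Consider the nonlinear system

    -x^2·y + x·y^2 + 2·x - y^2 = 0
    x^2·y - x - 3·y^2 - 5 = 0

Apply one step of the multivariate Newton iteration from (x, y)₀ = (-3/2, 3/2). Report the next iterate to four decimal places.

At (-3/2, 3/2): F = (-12.0000, -6.8750).
Jacobian J = [[-2·x·y + y^2 + 2, -x^2 + 2·x·y - 2·y], [2·x·y - 1, x^2 - 6·y]].
At the point, J = [[8.7500, -9.7500], [-5.5000, -6.7500]] (det J = -112.6875).
Solving J·Δ = −F gives Δ = (0.1240, -1.1195).
Then the next iterate is (x, y)₁ = (-1.3760, 0.3805).

(-1.3760, 0.3805)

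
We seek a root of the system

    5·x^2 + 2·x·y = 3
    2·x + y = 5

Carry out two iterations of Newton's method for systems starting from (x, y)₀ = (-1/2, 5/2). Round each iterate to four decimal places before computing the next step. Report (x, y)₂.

(0.8591, 3.2817)

At (-1/2, 5/2): F = (-4.2500, -3.5000).
Jacobian J = [[10·x + 2·y, 2·x], [2, 1]].
At the point, J = [[0.0000, -1.0000], [2.0000, 1.0000]] (det J = 2.0000).
Solving J·Δ = −F gives Δ = (3.8750, -4.2500).
Then the next iterate is (x, y)₁ = (3.3750, -1.7500).
Round to (3.3750, -1.7500) and repeat: F = (42.140625, 0.0000), J = [[30.2500, 6.7500], [2.0000, 1.0000]].
Δ = (-2.5159, 5.0317), so (x, y)₂ = (0.8591, 3.2817).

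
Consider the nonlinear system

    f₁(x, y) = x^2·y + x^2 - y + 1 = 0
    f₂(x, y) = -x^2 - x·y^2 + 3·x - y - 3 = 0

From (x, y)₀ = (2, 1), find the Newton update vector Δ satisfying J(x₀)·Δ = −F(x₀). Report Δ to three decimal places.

(-0.824, -0.471)

At (2, 1): F = (8.000, -4.000).
Jacobian J = [[2·x·y + 2·x, x^2 - 1], [-2·x - y^2 + 3, -2·x·y - 1]].
At the point, J = [[8.000, 3.000], [-2.000, -5.000]] (det J = -34.000).
Solving J·Δ = −F gives Δ = (-0.824, -0.471).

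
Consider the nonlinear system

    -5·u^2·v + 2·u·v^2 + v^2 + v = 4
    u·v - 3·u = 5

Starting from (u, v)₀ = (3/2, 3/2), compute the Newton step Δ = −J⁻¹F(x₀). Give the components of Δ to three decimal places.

At (3/2, 3/2): F = (-10.375, -7.250).
Jacobian J = [[-10·u·v + 2·v^2, -5·u^2 + 4·u·v + 2·v + 1], [v - 3, u]].
At the point, J = [[-18.000, 1.750], [-1.500, 1.500]] (det J = -24.375).
Solving J·Δ = −F gives Δ = (-0.118, 4.715).

(-0.118, 4.715)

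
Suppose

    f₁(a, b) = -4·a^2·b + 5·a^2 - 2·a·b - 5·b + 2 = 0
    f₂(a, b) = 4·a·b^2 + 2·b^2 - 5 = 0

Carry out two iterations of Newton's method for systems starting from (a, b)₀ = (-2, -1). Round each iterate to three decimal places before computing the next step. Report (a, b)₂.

At (-2, -1): F = (39.000, -11.000).
Jacobian J = [[-8·a·b + 10·a - 2·b, -4·a^2 - 2·a - 5], [4·b^2, 8·a·b + 4·b]].
At the point, J = [[-34.000, -17.000], [4.000, 12.000]] (det J = -340.000).
Solving J·Δ = −F gives Δ = (0.826, 0.641).
Then the next iterate is (a, b)₁ = (-1.174, -0.359).
Round to (-1.174, -0.359) and repeat: F = (11.82265, -5.34746), J = [[-14.39373, -8.16510], [0.51552, 1.93573]].
Δ = (-0.878, 2.996), so (a, b)₂ = (-2.052, 2.637).

(-2.052, 2.637)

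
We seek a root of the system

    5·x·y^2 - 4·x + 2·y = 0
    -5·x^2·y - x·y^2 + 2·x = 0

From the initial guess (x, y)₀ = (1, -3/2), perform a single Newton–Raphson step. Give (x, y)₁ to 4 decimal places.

At (1, -3/2): F = (4.2500, 7.2500).
Jacobian J = [[5·y^2 - 4, 10·x·y + 2], [-10·x·y - y^2 + 2, -5·x^2 - 2·x·y]].
At the point, J = [[7.2500, -13.0000], [14.7500, -2.0000]] (det J = 177.2500).
Solving J·Δ = −F gives Δ = (-0.4838, 0.0571).
Then the next iterate is (x, y)₁ = (0.5162, -1.4429).

(0.5162, -1.4429)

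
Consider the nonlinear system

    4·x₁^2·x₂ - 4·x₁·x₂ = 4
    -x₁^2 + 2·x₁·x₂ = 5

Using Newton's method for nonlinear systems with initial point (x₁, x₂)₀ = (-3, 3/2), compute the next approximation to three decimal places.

(0.867, 3.467)

At (-3, 3/2): F = (68.000, -23.000).
Jacobian J = [[8·x₁·x₂ - 4·x₂, 4·x₁^2 - 4·x₁], [-2·x₁ + 2·x₂, 2·x₁]].
At the point, J = [[-42.000, 48.000], [9.000, -6.000]] (det J = -180.000).
Solving J·Δ = −F gives Δ = (3.867, 1.967).
Then the next iterate is (x₁, x₂)₁ = (0.867, 3.467).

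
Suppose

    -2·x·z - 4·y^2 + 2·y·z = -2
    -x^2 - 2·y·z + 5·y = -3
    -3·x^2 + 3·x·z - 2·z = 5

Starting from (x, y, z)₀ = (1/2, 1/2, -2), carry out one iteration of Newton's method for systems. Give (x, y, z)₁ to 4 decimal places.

At (1/2, 1/2, -2): F = (1.0000, 7.2500, -4.7500).
Jacobian J = [[-2·z, -8·y + 2·z, -2·x + 2·y], [-2·x, -2·z + 5, -2·y], [-6·x + 3·z, 0, 3·x - 2]].
At the point, J = [[4.0000, -8.0000, 0.0000], [-1.0000, 9.0000, -1.0000], [-9.0000, 0.0000, -0.5000]] (det J = -86.0000).
Solving J·Δ = −F gives Δ = (-0.8314, -0.2907, 5.4651).
Then the next iterate is (x, y, z)₁ = (-0.3314, 0.2093, 3.4651).

(-0.3314, 0.2093, 3.4651)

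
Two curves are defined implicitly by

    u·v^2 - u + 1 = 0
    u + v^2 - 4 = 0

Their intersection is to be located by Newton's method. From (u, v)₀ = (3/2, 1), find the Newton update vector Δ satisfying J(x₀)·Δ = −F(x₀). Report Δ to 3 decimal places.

(2.167, -0.333)

At (3/2, 1): F = (1.000, -1.500).
Jacobian J = [[v^2 - 1, 2·u·v], [1, 2·v]].
At the point, J = [[0.000, 3.000], [1.000, 2.000]] (det J = -3.000).
Solving J·Δ = −F gives Δ = (2.167, -0.333).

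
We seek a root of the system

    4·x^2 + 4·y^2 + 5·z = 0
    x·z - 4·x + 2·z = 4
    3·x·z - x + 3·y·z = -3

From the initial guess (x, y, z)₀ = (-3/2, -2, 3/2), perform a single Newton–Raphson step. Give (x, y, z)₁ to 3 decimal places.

(-0.443, -0.829, 1.283)

At (-3/2, -2, 3/2): F = (32.500, 2.750, -11.250).
Jacobian J = [[8·x, 8·y, 5], [z - 4, 0, x + 2], [3·z - 1, 3·z, 3·x + 3·y]].
At the point, J = [[-12.000, -16.000, 5.000], [-2.500, 0.000, 0.500], [3.500, 4.500, -10.500]] (det J = 362.750).
Solving J·Δ = −F gives Δ = (1.057, 1.171, -0.217).
Then the next iterate is (x, y, z)₁ = (-0.443, -0.829, 1.283).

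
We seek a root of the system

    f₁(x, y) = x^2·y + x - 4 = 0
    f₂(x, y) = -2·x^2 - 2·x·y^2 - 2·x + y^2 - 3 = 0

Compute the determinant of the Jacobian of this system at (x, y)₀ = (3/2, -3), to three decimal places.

-37.500

J = [[2·x·y + 1, x^2], [-4·x - 2·y^2 - 2, -4·x·y + 2·y]].
At the point, J = [[-8.000, 2.250], [-26.000, 12.000]].
det J = -37.500.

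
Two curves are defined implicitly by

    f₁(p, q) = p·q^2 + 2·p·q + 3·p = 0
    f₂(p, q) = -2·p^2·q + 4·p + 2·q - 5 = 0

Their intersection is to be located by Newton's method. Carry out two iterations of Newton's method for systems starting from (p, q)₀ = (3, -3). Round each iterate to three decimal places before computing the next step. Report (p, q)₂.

At (3, -3): F = (18.000, 55.000).
Jacobian J = [[q^2 + 2·q + 3, 2·p·q + 2·p], [-4·p·q + 4, -2·p^2 + 2]].
At the point, J = [[6.000, -12.000], [40.000, -16.000]] (det J = 384.000).
Solving J·Δ = −F gives Δ = (-0.969, 1.016).
Then the next iterate is (p, q)₁ = (2.031, -1.984).
Round to (2.031, -1.984) and repeat: F = (6.02853, 15.52385), J = [[2.96826, -3.99701], [20.11802, -6.24992]].
Δ = (-0.394, 1.216), so (p, q)₂ = (1.637, -0.768).

(1.637, -0.768)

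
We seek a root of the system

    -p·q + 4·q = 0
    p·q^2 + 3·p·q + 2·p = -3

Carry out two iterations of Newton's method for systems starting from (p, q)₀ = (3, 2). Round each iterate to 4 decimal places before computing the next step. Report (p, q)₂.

(0.4661, -0.3046)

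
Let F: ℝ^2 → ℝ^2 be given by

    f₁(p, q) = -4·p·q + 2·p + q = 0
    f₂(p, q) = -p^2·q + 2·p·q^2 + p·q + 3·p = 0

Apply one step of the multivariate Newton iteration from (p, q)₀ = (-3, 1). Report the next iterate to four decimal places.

(-1.3056, 0.7222)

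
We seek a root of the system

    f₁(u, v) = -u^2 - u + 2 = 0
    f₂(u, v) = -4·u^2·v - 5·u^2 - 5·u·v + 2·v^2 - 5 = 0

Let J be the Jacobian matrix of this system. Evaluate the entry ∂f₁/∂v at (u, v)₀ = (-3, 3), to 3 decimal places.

0.000

∂f₁/∂v = 0.
At (-3, 3) this is 0.000.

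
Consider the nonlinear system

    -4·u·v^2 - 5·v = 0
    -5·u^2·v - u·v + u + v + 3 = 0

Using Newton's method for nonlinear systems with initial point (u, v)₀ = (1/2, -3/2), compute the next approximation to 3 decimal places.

(-1.615, -23.538)

At (1/2, -3/2): F = (3.000, 4.625).
Jacobian J = [[-4·v^2, -8·u·v - 5], [-10·u·v - v + 1, -5·u^2 - u + 1]].
At the point, J = [[-9.000, 1.000], [10.000, -0.750]] (det J = -3.250).
Solving J·Δ = −F gives Δ = (-2.115, -22.038).
Then the next iterate is (u, v)₁ = (-1.615, -23.538).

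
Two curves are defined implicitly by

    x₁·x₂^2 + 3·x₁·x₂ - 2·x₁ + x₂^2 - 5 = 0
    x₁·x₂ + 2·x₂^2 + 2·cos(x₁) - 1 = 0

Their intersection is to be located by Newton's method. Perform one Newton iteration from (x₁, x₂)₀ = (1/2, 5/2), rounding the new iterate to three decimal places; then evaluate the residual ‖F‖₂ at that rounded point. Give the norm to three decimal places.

3.696

At (1/2, 5/2): F = (7.125, 14.50517).
Jacobian J = [[x₂^2 + 3·x₂ - 2, 2·x₁·x₂ + 3·x₁ + 2·x₂], [x₂ - 2·sin(x₁), x₁ + 4·x₂]].
At the point, J = [[11.750, 9.000], [1.54115, 10.500]] (det J = 109.50466).
Solving J·Δ = −F gives Δ = (0.509, -1.456).
Then the next iterate is (x₁, x₂)₁ = (1.009, 1.044).
Re-evaluating at (1.009, 1.044): F = (-1.66813, 3.29868), so ‖F‖₂ = 3.696.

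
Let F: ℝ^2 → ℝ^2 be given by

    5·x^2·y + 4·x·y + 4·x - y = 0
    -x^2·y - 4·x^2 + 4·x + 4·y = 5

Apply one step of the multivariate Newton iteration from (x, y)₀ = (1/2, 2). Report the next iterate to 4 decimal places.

(0.3103, 0.9655)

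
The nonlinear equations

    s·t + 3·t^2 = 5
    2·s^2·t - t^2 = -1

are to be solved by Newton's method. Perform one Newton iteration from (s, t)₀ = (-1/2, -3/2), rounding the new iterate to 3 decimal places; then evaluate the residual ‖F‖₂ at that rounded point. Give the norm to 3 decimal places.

At (-1/2, -3/2): F = (2.500, -2.000).
Jacobian J = [[t, s + 6·t], [4·s·t, 2·s^2 - 2·t]].
At the point, J = [[-1.500, -9.500], [3.000, 3.500]] (det J = 23.250).
Solving J·Δ = −F gives Δ = (0.441, 0.194).
Then the next iterate is (s, t)₁ = (-0.059, -1.306).
Re-evaluating at (-0.059, -1.306): F = (0.19396, -0.71473), so ‖F‖₂ = 0.741.

0.741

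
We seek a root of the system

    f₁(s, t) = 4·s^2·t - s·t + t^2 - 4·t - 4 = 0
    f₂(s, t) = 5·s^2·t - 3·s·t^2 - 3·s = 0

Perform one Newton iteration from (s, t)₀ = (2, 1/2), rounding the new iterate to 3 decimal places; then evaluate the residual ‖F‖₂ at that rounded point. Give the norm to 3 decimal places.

2.254

At (2, 1/2): F = (1.250, 2.500).
Jacobian J = [[8·s·t - t, 4·s^2 - s + 2·t - 4], [10·s·t - 3·t^2 - 3, 5·s^2 - 6·s·t]].
At the point, J = [[7.500, 11.000], [6.250, 14.000]] (det J = 36.250).
Solving J·Δ = −F gives Δ = (0.276, -0.302).
Then the next iterate is (s, t)₁ = (2.276, 0.198).
Re-evaluating at (2.276, 0.198): F = (-1.10074, -1.96731), so ‖F‖₂ = 2.254.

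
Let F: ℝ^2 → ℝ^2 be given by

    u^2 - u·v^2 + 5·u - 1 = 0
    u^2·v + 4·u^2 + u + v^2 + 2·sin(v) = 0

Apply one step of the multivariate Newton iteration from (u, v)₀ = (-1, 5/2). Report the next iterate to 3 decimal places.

(0.296, 3.092)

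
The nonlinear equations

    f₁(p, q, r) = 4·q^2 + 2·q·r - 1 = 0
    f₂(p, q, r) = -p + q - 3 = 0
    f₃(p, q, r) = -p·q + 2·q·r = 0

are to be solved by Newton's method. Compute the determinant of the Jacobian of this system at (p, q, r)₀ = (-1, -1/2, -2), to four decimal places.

J = [[0, 8·q + 2·r, 2·q], [-1, 1, 0], [-q, -p + 2·r, 2·q]].
At the point, J = [[0.0000, -8.0000, -1.0000], [-1.0000, 1.0000, 0.0000], [0.5000, -3.0000, -1.0000]].
det J = 5.5000.

5.5000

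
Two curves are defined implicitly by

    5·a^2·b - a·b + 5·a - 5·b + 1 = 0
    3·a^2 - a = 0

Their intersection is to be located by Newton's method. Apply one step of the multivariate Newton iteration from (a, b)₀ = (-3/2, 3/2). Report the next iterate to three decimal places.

(-0.675, 2.861)

At (-3/2, 3/2): F = (5.125, 8.250).
Jacobian J = [[10·a·b - b + 5, 5·a^2 - a - 5], [6·a - 1, 0]].
At the point, J = [[-19.000, 7.750], [-10.000, 0.000]] (det J = 77.500).
Solving J·Δ = −F gives Δ = (0.825, 1.361).
Then the next iterate is (a, b)₁ = (-0.675, 2.861).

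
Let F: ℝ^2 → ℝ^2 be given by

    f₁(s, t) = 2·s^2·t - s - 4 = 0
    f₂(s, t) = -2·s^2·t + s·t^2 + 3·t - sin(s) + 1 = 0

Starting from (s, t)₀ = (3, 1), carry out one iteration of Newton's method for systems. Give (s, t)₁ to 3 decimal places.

At (3, 1): F = (11.000, -11.14112).
Jacobian J = [[4·s·t - 1, 2·s^2], [-4·s·t + t^2 - cos(s), -2·s^2 + 2·s·t + 3]].
At the point, J = [[11.000, 18.000], [-10.01001, -9.000]] (det J = 81.18014).
Solving J·Δ = −F gives Δ = (-1.251, 0.153).
Then the next iterate is (s, t)₁ = (1.749, 1.153).

(1.749, 1.153)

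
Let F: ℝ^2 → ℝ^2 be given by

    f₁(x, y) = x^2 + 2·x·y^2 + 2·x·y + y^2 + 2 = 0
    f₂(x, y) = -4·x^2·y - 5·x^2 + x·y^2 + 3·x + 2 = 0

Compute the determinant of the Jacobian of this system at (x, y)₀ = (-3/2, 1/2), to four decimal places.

J = [[2·x + 2·y^2 + 2·y, 4·x·y + 2·x + 2·y], [-8·x·y - 10·x + y^2 + 3, -4·x^2 + 2·x·y]].
At the point, J = [[-1.5000, -5.0000], [24.2500, -10.5000]].
det J = 137.0000.

137.0000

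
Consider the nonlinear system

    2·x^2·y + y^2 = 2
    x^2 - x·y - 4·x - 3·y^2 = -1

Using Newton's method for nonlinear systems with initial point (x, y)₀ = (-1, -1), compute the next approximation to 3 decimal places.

At (-1, -1): F = (-3.000, 2.000).
Jacobian J = [[4·x·y, 2·x^2 + 2·y], [2·x - y - 4, -x - 6·y]].
At the point, J = [[4.000, 0.000], [-5.000, 7.000]] (det J = 28.000).
Solving J·Δ = −F gives Δ = (0.750, 0.250).
Then the next iterate is (x, y)₁ = (-0.250, -0.750).

(-0.250, -0.750)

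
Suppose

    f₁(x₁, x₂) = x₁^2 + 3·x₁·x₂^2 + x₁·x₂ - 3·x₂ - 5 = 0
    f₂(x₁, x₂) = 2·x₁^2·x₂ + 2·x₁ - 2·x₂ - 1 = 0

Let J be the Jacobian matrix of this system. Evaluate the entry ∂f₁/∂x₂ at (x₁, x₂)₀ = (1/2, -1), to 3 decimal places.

∂f₁/∂x₂ = 6·x₁·x₂ + x₁ - 3.
At (1/2, -1) this is -5.500.

-5.500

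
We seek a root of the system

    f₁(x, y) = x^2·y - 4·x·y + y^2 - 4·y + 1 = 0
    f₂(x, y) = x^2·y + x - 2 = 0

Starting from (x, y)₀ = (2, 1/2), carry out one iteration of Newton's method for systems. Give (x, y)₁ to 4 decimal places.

(1.8571, 0.1071)

At (2, 1/2): F = (-2.7500, 2.0000).
Jacobian J = [[2·x·y - 4·y, x^2 - 4·x + 2·y - 4], [2·x·y + 1, x^2]].
At the point, J = [[0.0000, -7.0000], [3.0000, 4.0000]] (det J = 21.0000).
Solving J·Δ = −F gives Δ = (-0.1429, -0.3929).
Then the next iterate is (x, y)₁ = (1.8571, 0.1071).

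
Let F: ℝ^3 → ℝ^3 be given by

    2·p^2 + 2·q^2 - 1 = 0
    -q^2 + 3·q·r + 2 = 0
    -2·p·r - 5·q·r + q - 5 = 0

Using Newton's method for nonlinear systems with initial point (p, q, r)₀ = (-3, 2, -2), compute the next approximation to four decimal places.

(-1.2976, 1.4286, -0.6190)

At (-3, 2, -2): F = (25.0000, -14.0000, 5.0000).
Jacobian J = [[4·p, 4·q, 0], [0, -2·q + 3·r, 3·q], [-2·r, -5·r + 1, -2·p - 5·q]].
At the point, J = [[-12.0000, 8.0000, 0.0000], [0.0000, -10.0000, 6.0000], [4.0000, 11.0000, -4.0000]] (det J = 504.0000).
Solving J·Δ = −F gives Δ = (1.7024, -0.5714, 1.3810).
Then the next iterate is (p, q, r)₁ = (-1.2976, 1.4286, -0.6190).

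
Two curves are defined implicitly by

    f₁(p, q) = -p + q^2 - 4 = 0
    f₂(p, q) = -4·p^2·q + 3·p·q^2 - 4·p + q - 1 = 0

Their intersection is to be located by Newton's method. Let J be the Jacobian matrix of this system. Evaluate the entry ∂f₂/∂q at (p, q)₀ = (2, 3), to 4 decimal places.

∂f₂/∂q = -4·p^2 + 6·p·q + 1.
At (2, 3) this is 21.0000.

21.0000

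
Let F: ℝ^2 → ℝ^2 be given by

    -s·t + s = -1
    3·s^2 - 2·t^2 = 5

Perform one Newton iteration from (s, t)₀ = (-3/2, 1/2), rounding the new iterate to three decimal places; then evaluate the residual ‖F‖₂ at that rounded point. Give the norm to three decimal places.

0.044

At (-3/2, 1/2): F = (0.250, 1.250).
Jacobian J = [[-t + 1, -s], [6·s, -4·t]].
At the point, J = [[0.500, 1.500], [-9.000, -2.000]] (det J = 12.500).
Solving J·Δ = −F gives Δ = (0.190, -0.230).
Then the next iterate is (s, t)₁ = (-1.310, 0.270).
Re-evaluating at (-1.310, 0.270): F = (0.04370, 0.00250), so ‖F‖₂ = 0.044.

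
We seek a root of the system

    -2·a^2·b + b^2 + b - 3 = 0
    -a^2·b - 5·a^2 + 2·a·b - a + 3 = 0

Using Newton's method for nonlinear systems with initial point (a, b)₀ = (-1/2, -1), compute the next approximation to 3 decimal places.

(-2.594, 0.125)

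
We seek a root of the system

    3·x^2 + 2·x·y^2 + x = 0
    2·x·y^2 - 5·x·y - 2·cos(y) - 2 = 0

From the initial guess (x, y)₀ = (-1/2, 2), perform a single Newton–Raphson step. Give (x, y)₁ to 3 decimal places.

At (-1/2, 2): F = (-3.750, -0.16771).
Jacobian J = [[6·x + 2·y^2 + 1, 4·x·y], [2·y^2 - 5·y, 4·x·y - 5·x + 2·sin(y)]].
At the point, J = [[6.000, -4.000], [-2.000, 0.31859]] (det J = -6.08843).
Solving J·Δ = −F gives Δ = (-0.306, -1.397).
Then the next iterate is (x, y)₁ = (-0.806, 0.603).

(-0.806, 0.603)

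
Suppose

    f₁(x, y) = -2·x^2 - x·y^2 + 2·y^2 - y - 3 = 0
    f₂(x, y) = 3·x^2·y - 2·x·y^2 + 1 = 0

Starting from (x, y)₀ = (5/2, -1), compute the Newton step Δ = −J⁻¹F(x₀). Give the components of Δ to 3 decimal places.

(-1.364, -0.015)

At (5/2, -1): F = (-15.000, -22.750).
Jacobian J = [[-4·x - y^2, -2·x·y + 4·y - 1], [6·x·y - 2·y^2, 3·x^2 - 4·x·y]].
At the point, J = [[-11.000, 0.000], [-17.000, 28.750]] (det J = -316.250).
Solving J·Δ = −F gives Δ = (-1.364, -0.015).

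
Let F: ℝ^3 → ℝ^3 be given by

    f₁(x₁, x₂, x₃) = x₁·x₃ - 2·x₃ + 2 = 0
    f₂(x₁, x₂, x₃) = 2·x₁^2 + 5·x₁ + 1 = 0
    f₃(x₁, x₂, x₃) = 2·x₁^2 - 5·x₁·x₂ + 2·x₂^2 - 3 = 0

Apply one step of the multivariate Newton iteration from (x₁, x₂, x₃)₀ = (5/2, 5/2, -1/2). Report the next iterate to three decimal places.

At (5/2, 5/2, -1/2): F = (1.750, 26.000, -9.250).
Jacobian J = [[x₃, 0, x₁ - 2], [4·x₁ + 5, 0, 0], [4·x₁ - 5·x₂, -5·x₁ + 4·x₂, 0]].
At the point, J = [[-0.500, 0.000, 0.500], [15.000, 0.000, 0.000], [-2.500, -2.500, 0.000]] (det J = -18.750).
Solving J·Δ = −F gives Δ = (-1.733, -1.967, -5.233).
Then the next iterate is (x₁, x₂, x₃)₁ = (0.767, 0.533, -5.733).

(0.767, 0.533, -5.733)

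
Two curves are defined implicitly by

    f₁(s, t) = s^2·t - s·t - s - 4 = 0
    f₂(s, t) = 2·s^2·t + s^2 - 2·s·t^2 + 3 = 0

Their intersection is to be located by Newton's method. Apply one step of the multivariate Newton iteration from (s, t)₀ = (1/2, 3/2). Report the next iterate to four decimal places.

(-4.8158, 3.2632)

At (1/2, 3/2): F = (-4.8750, 1.7500).
Jacobian J = [[2·s·t - t - 1, s^2 - s], [4·s·t + 2·s - 2·t^2, 2·s^2 - 4·s·t]].
At the point, J = [[-1.0000, -0.2500], [-0.5000, -2.5000]] (det J = 2.3750).
Solving J·Δ = −F gives Δ = (-5.3158, 1.7632).
Then the next iterate is (s, t)₁ = (-4.8158, 3.2632).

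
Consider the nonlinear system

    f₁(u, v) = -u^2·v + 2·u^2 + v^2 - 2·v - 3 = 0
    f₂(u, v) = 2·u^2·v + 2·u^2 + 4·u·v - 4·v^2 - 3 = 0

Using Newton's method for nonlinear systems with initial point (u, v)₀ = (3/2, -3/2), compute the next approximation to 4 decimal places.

At (3/2, -3/2): F = (10.1250, -23.2500).
Jacobian J = [[-2·u·v + 4·u, -u^2 + 2·v - 2], [4·u·v + 4·u + 4·v, 2·u^2 + 4·u - 8·v]].
At the point, J = [[10.5000, -7.2500], [-9.0000, 22.5000]] (det J = 171.0000).
Solving J·Δ = −F gives Δ = (-0.3465, 0.8947).
Then the next iterate is (u, v)₁ = (1.1535, -0.6053).

(1.1535, -0.6053)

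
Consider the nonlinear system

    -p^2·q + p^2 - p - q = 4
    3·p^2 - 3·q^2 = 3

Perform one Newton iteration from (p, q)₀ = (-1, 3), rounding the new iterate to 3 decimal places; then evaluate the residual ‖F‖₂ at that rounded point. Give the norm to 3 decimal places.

7.992

At (-1, 3): F = (-8.000, -27.000).
Jacobian J = [[-2·p·q + 2·p - 1, -p^2 - 1], [6·p, -6·q]].
At the point, J = [[3.000, -2.000], [-6.000, -18.000]] (det J = -66.000).
Solving J·Δ = −F gives Δ = (1.364, -1.955).
Then the next iterate is (p, q)₁ = (0.364, 1.045).
Re-evaluating at (0.364, 1.045): F = (-5.41496, -5.87859), so ‖F‖₂ = 7.992.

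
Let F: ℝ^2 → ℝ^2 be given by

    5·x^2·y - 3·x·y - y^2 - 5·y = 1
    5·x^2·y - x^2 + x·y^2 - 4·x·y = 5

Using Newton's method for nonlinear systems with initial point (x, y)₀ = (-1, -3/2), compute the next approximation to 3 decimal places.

(-1.455, 1.269)

At (-1, -3/2): F = (-7.750, -21.750).
Jacobian J = [[10·x·y - 3·y, 5·x^2 - 3·x - 2·y - 5], [10·x·y - 2·x + y^2 - 4·y, 5·x^2 + 2·x·y - 4·x]].
At the point, J = [[19.500, 6.000], [25.250, 12.000]] (det J = 82.500).
Solving J·Δ = −F gives Δ = (-0.455, 2.769).
Then the next iterate is (x, y)₁ = (-1.455, 1.269).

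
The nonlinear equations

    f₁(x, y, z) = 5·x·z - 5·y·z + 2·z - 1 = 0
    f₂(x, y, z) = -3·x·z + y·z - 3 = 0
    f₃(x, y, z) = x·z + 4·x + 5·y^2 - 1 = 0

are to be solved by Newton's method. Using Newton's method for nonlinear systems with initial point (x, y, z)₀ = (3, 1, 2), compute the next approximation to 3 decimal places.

At (3, 1, 2): F = (23.000, -19.000, 22.000).
Jacobian J = [[5·z, -5·z, 5·x - 5·y + 2], [-3·z, z, -3·x + y], [z + 4, 10·y, x]].
At the point, J = [[10.000, -10.000, 12.000], [-6.000, 2.000, -8.000], [6.000, 10.000, 3.000]] (det J = 296.000).
Solving J·Δ = −F gives Δ = (-1.216, -0.959, -1.703).
Then the next iterate is (x, y, z)₁ = (1.784, 0.041, 0.297).

(1.784, 0.041, 0.297)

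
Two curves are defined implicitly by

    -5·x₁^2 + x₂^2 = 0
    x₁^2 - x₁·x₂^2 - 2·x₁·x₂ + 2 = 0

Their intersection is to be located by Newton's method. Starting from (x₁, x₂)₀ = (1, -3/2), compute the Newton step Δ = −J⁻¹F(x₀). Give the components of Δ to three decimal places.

At (1, -3/2): F = (-2.750, 3.750).
Jacobian J = [[-10·x₁, 2·x₂], [2·x₁ - x₂^2 - 2·x₂, -2·x₁·x₂ - 2·x₁]].
At the point, J = [[-10.000, -3.000], [2.750, 1.000]] (det J = -1.750).
Solving J·Δ = −F gives Δ = (4.857, -17.107).

(4.857, -17.107)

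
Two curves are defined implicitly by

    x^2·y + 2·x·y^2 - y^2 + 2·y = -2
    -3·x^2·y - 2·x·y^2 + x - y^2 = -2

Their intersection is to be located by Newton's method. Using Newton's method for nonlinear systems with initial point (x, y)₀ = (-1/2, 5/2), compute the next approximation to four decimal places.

(-0.4805, 1.8961)

At (-1/2, 5/2): F = (-4.8750, -0.3750).
Jacobian J = [[2·x·y + 2·y^2, x^2 + 4·x·y - 2·y + 2], [-6·x·y - 2·y^2 + 1, -3·x^2 - 4·x·y - 2·y]].
At the point, J = [[10.0000, -7.7500], [-4.0000, -0.7500]] (det J = -38.5000).
Solving J·Δ = −F gives Δ = (0.0195, -0.6039).
Then the next iterate is (x, y)₁ = (-0.4805, 1.8961).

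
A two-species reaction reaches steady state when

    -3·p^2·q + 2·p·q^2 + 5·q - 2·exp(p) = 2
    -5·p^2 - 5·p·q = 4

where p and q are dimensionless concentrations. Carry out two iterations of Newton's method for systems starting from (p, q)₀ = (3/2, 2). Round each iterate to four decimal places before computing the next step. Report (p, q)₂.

(-0.0680, 0.4142)

At (3/2, 2): F = (-2.463378, -30.2500).
Jacobian J = [[-6·p·q + 2·q^2 - 2·exp(p), -3·p^2 + 4·p·q + 5], [-10·p - 5·q, -5·p]].
At the point, J = [[-18.963378, 10.2500], [-25.0000, -7.5000]] (det J = 398.475336).
Solving J·Δ = −F gives Δ = (-0.8245, -1.2850).
Then the next iterate is (p, q)₁ = (0.6755, 0.7150).
Round to (0.6755, 0.7150) and repeat: F = (-2.643130, -8.696414), J = [[-5.805475, 5.563029], [-10.3300, -3.3775]].
Δ = (-0.7435, -0.3008), so (p, q)₂ = (-0.0680, 0.4142).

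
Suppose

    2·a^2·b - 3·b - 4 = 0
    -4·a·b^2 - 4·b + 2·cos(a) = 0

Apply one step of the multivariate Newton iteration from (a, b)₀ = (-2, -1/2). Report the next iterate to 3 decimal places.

(-0.807, -0.155)

At (-2, -1/2): F = (-6.500, 3.16771).
Jacobian J = [[4·a·b, 2·a^2 - 3], [-4·b^2 - 2·sin(a), -8·a·b - 4]].
At the point, J = [[4.000, 5.000], [0.81859, -12.000]] (det J = -52.09297).
Solving J·Δ = −F gives Δ = (1.193, 0.345).
Then the next iterate is (a, b)₁ = (-0.807, -0.155).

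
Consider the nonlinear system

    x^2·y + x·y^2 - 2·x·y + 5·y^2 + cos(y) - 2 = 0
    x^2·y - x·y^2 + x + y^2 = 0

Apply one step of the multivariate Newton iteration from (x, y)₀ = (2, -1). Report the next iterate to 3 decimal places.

(1.894, -0.571)

At (2, -1): F = (5.54030, -3.000).
Jacobian J = [[2·x·y + y^2 - 2·y, x^2 + 2·x·y - 2·x + 10·y - sin(y)], [2·x·y - y^2 + 1, x^2 - 2·x·y + 2·y]].
At the point, J = [[-1.000, -13.15853], [-4.000, 6.000]] (det J = -58.63412).
Solving J·Δ = −F gives Δ = (-0.106, 0.429).
Then the next iterate is (x, y)₁ = (1.894, -0.571).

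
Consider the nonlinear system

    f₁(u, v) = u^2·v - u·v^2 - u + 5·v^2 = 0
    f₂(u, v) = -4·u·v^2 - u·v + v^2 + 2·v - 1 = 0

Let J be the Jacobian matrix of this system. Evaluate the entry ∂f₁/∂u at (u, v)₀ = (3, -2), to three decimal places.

∂f₁/∂u = 2·u·v - v^2 - 1.
At (3, -2) this is -17.000.

-17.000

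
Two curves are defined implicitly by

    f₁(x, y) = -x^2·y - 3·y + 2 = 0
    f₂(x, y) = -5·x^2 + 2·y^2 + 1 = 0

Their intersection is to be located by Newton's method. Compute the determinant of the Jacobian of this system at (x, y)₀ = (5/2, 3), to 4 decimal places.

-411.2500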